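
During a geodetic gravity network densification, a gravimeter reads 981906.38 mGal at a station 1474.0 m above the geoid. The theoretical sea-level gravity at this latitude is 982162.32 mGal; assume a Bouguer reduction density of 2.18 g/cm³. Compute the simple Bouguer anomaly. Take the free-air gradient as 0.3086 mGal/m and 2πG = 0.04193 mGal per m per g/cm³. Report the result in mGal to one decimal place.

64.2

Free-air correction = 0.3086 × 1474.0 = 454.88 mGal
Free-air anomaly = 981906.38 − 982162.32 + (454.88) = 198.94 mGal
Bouguer slab correction = 0.04193 × 2.18 × 1474.0 = 134.73 mGal
Simple Bouguer anomaly = 198.94 − (134.73) = 64.21 mGal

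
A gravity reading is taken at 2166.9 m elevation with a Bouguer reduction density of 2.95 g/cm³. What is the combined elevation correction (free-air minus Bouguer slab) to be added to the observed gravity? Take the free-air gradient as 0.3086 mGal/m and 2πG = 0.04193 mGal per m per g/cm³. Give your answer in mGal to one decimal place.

400.7

Combined gradient = 0.3086 − 0.04193 × 2.95 = 0.1849065 mGal/m
Combined elevation correction = 0.1849065 × 2166.9 = 400.7 mGal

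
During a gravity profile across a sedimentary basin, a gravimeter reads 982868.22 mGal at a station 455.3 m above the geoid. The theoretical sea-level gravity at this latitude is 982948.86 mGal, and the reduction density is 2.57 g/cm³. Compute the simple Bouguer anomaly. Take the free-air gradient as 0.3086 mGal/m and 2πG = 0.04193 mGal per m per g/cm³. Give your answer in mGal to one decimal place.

10.8

Free-air correction = 0.3086 × 455.3 = 140.51 mGal
Free-air anomaly = 982868.22 − 982948.86 + (140.51) = 59.87 mGal
Bouguer slab correction = 0.04193 × 2.57 × 455.3 = 49.06 mGal
Simple Bouguer anomaly = 59.87 − (49.06) = 10.81 mGal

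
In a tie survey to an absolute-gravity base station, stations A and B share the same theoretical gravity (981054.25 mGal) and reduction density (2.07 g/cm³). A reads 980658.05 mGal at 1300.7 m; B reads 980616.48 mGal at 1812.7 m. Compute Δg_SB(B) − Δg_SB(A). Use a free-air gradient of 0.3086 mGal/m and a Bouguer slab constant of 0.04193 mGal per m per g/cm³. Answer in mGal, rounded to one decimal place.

Δg_SB(A) = 980658.05 − 981054.25 + 0.3086×1300.7 − 0.04193×2.07×1300.7 = -107.70 mGal
Δg_SB(B) = 980616.48 − 981054.25 + 0.3086×1812.7 − 0.04193×2.07×1812.7 = -35.70 mGal
Difference = -35.70 − (-107.70) = 72.00 mGal

72.0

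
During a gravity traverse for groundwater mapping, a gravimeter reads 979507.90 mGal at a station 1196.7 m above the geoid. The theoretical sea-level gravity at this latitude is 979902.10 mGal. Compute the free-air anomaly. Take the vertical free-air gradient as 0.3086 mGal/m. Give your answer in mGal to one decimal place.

-24.9

Free-air correction = 0.3086 × 1196.7 = 369.30 mGal
Free-air anomaly = 979507.90 − 979902.10 + (369.30) = -24.90 mGal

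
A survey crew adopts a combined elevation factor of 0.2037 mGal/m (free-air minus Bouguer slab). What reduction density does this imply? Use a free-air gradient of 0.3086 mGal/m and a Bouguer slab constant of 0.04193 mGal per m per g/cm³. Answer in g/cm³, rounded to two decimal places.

2.50

0.2037 = 0.3086 − 0.04193 × ρ
ρ = (0.3086 − 0.2037) / 0.04193 = 2.50 g/cm³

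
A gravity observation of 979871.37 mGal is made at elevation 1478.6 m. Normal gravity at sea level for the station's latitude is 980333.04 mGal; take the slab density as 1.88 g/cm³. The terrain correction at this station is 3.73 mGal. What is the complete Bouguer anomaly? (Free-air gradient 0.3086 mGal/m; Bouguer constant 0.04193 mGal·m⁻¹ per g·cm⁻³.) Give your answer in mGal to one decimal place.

Free-air correction = 0.3086 × 1478.6 = 456.30 mGal
Free-air anomaly = 979871.37 − 980333.04 + (456.30) = -5.37 mGal
Bouguer slab correction = 0.04193 × 1.88 × 1478.6 = 116.56 mGal
Simple Bouguer anomaly = -5.37 − (116.56) = -121.93 mGal
Complete Bouguer anomaly = -121.93 + 3.73 = -118.20 mGal

-118.2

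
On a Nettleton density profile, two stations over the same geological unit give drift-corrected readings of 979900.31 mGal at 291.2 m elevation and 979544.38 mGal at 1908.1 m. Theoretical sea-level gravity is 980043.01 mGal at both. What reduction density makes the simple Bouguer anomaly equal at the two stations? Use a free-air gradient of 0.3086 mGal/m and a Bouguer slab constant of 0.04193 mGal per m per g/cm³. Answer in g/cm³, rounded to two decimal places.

Δg_obs = 979544.38 − 979900.31 = -355.93 mGal over Δh = 1908.1 − 291.2 = 1616.9 m
Equal Bouguer anomalies ⇒ Δg_obs + (0.3086 − 0.04193ρ)·Δh = 0
0.3086 − 0.04193ρ = −Δg_obs/Δh = 0.22013
ρ = (0.3086 − 0.22013) / 0.04193 = 2.11 g/cm³

2.11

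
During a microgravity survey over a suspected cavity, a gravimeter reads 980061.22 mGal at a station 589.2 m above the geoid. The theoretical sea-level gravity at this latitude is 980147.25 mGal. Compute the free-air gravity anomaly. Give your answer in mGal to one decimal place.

Free-air correction = 0.3086 × 589.2 = 181.83 mGal
Free-air anomaly = 980061.22 − 980147.25 + (181.83) = 95.80 mGal

95.8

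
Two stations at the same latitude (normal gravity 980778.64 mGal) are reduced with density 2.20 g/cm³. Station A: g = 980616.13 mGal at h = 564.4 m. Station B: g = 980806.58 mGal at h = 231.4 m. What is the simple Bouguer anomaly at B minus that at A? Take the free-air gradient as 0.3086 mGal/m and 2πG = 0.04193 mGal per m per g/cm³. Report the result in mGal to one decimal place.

118.4

Δg_SB(A) = 980616.13 − 980778.64 + 0.3086×564.4 − 0.04193×2.20×564.4 = -40.40 mGal
Δg_SB(B) = 980806.58 − 980778.64 + 0.3086×231.4 − 0.04193×2.20×231.4 = 78.00 mGal
Difference = 78.00 − (-40.40) = 118.40 mGal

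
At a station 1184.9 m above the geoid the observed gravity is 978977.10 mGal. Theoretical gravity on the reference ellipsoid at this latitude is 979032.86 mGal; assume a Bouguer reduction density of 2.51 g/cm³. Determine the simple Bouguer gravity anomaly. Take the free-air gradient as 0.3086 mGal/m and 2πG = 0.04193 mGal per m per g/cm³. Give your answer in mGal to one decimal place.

185.2

Free-air correction = 0.3086 × 1184.9 = 365.66 mGal
Free-air anomaly = 978977.10 − 979032.86 + (365.66) = 309.90 mGal
Bouguer slab correction = 0.04193 × 2.51 × 1184.9 = 124.70 mGal
Simple Bouguer anomaly = 309.90 − (124.70) = 185.20 mGal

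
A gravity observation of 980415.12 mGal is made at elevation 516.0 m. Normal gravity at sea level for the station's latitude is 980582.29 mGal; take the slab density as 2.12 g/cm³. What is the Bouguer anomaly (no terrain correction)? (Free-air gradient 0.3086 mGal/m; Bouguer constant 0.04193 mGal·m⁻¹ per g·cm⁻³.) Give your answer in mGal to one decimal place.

-53.8

Free-air correction = 0.3086 × 516.0 = 159.24 mGal
Free-air anomaly = 980415.12 − 980582.29 + (159.24) = -7.93 mGal
Bouguer slab correction = 0.04193 × 2.12 × 516.0 = 45.87 mGal
Simple Bouguer anomaly = -7.93 − (45.87) = -53.80 mGal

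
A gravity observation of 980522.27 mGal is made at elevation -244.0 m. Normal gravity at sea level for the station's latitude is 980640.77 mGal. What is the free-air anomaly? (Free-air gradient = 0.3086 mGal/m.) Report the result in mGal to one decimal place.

-193.8

Free-air correction = 0.3086 × -244.0 = -75.30 mGal
Free-air anomaly = 980522.27 − 980640.77 + (-75.30) = -193.80 mGal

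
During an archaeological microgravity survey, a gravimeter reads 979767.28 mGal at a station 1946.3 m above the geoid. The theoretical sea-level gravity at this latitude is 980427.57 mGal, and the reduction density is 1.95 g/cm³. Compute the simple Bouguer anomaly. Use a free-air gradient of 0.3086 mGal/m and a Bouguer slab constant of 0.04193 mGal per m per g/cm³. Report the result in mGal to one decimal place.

-218.8

Free-air correction = 0.3086 × 1946.3 = 600.63 mGal
Free-air anomaly = 979767.28 − 980427.57 + (600.63) = -59.66 mGal
Bouguer slab correction = 0.04193 × 1.95 × 1946.3 = 159.14 mGal
Simple Bouguer anomaly = -59.66 − (159.14) = -218.80 mGal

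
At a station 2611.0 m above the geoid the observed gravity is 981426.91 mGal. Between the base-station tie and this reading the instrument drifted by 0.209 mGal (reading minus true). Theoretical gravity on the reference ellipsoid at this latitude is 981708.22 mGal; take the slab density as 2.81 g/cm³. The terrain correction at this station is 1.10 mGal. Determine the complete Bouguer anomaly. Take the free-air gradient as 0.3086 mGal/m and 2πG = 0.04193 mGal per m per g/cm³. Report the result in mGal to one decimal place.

Drift-corrected reading = 981426.91 − (0.209) = 981426.701 mGal
Free-air correction = 0.3086 × 2611.0 = 805.75 mGal
Free-air anomaly = 981426.701 − 981708.22 + (805.75) = 524.231 mGal
Bouguer slab correction = 0.04193 × 2.81 × 2611.0 = 307.64 mGal
Simple Bouguer anomaly = 524.231 − (307.64) = 216.591 mGal
Complete Bouguer anomaly = 216.591 + 1.10 = 217.691 mGal

217.7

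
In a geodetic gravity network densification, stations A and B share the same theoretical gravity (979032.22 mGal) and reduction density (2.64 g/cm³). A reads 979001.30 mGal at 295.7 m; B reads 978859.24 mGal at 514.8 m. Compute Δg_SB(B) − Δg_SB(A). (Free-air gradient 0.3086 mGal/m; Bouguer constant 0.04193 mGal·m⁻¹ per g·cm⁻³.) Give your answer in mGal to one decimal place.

Δg_SB(A) = 979001.30 − 979032.22 + 0.3086×295.7 − 0.04193×2.64×295.7 = 27.60 mGal
Δg_SB(B) = 978859.24 − 979032.22 + 0.3086×514.8 − 0.04193×2.64×514.8 = -71.10 mGal
Difference = -71.10 − (27.60) = -98.70 mGal

-98.7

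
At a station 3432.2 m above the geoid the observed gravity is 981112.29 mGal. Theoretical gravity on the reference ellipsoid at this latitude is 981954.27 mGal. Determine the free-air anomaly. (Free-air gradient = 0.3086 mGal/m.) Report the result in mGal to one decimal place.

217.2

Free-air correction = 0.3086 × 3432.2 = 1059.18 mGal
Free-air anomaly = 981112.29 − 981954.27 + (1059.18) = 217.20 mGal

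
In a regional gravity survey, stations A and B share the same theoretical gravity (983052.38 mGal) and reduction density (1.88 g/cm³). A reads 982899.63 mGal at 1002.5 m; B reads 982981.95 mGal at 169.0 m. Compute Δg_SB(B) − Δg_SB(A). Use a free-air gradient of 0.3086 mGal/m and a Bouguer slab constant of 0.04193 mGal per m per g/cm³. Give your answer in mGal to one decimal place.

-109.2

Δg_SB(A) = 982899.63 − 983052.38 + 0.3086×1002.5 − 0.04193×1.88×1002.5 = 77.60 mGal
Δg_SB(B) = 982981.95 − 983052.38 + 0.3086×169.0 − 0.04193×1.88×169.0 = -31.60 mGal
Difference = -31.60 − (77.60) = -109.20 mGal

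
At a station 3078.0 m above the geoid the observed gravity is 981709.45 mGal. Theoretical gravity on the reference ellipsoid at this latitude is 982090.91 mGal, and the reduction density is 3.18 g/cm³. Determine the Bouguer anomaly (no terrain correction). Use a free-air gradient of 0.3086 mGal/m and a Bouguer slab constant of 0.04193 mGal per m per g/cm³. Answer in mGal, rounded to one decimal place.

158.0

Free-air correction = 0.3086 × 3078.0 = 949.87 mGal
Free-air anomaly = 981709.45 − 982090.91 + (949.87) = 568.41 mGal
Bouguer slab correction = 0.04193 × 3.18 × 3078.0 = 410.41 mGal
Simple Bouguer anomaly = 568.41 − (410.41) = 158.00 mGal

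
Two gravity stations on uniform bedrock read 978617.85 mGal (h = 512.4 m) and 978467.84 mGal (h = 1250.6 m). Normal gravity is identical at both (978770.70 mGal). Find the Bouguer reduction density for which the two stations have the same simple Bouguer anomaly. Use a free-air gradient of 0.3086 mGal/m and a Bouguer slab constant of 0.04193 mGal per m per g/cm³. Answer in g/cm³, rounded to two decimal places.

Δg_obs = 978467.84 − 978617.85 = -150.01 mGal over Δh = 1250.6 − 512.4 = 738.2 m
Equal Bouguer anomalies ⇒ Δg_obs + (0.3086 − 0.04193ρ)·Δh = 0
0.3086 − 0.04193ρ = −Δg_obs/Δh = 0.20321
ρ = (0.3086 − 0.20321) / 0.04193 = 2.51 g/cm³

2.51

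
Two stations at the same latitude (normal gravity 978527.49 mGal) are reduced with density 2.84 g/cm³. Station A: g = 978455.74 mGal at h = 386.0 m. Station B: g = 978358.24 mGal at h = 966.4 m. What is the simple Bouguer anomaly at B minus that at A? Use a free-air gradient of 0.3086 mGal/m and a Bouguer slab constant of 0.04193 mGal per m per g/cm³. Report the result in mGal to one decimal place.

Δg_SB(A) = 978455.74 − 978527.49 + 0.3086×386.0 − 0.04193×2.84×386.0 = 1.40 mGal
Δg_SB(B) = 978358.24 − 978527.49 + 0.3086×966.4 − 0.04193×2.84×966.4 = 13.90 mGal
Difference = 13.90 − (1.40) = 12.50 mGal

12.5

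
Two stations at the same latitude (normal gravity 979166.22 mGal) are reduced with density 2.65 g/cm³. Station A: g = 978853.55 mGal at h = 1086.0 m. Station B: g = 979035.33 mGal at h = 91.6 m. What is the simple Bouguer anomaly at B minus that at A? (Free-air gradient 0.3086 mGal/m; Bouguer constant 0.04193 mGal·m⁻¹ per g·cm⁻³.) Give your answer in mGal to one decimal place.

Δg_SB(A) = 978853.55 − 979166.22 + 0.3086×1086.0 − 0.04193×2.65×1086.0 = -98.20 mGal
Δg_SB(B) = 979035.33 − 979166.22 + 0.3086×91.6 − 0.04193×2.65×91.6 = -112.80 mGal
Difference = -112.80 − (-98.20) = -14.60 mGal

-14.6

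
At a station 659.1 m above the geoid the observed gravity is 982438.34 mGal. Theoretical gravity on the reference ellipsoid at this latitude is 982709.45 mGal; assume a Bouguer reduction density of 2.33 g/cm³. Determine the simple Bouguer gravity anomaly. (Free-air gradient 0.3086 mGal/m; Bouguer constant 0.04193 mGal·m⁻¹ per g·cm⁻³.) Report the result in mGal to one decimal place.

Free-air correction = 0.3086 × 659.1 = 203.40 mGal
Free-air anomaly = 982438.34 − 982709.45 + (203.40) = -67.71 mGal
Bouguer slab correction = 0.04193 × 2.33 × 659.1 = 64.39 mGal
Simple Bouguer anomaly = -67.71 − (64.39) = -132.10 mGal

-132.1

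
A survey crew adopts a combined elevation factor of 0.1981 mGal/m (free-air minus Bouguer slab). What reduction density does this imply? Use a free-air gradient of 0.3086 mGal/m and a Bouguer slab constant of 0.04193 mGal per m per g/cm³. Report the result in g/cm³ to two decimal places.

0.1981 = 0.3086 − 0.04193 × ρ
ρ = (0.3086 − 0.1981) / 0.04193 = 2.64 g/cm³

2.64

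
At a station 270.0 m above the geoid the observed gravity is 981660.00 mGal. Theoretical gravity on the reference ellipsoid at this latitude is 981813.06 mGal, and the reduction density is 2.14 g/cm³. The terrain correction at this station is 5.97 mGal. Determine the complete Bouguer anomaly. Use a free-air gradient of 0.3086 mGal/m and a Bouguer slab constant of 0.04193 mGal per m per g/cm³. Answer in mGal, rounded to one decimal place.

-88.0

Free-air correction = 0.3086 × 270.0 = 83.32 mGal
Free-air anomaly = 981660.00 − 981813.06 + (83.32) = -69.74 mGal
Bouguer slab correction = 0.04193 × 2.14 × 270.0 = 24.23 mGal
Simple Bouguer anomaly = -69.74 − (24.23) = -93.97 mGal
Complete Bouguer anomaly = -93.97 + 5.97 = -88.00 mGal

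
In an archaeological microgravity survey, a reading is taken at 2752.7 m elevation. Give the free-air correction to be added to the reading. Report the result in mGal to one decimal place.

849.5

Free-air correction = 0.3086 × 2752.7 = 849.5 mGal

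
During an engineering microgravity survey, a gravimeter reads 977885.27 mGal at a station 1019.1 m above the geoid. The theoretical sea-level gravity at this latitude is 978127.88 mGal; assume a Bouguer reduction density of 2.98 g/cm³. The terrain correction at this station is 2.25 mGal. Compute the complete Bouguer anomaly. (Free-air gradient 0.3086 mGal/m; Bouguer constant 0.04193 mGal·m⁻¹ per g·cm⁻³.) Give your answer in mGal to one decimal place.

Free-air correction = 0.3086 × 1019.1 = 314.49 mGal
Free-air anomaly = 977885.27 − 978127.88 + (314.49) = 71.88 mGal
Bouguer slab correction = 0.04193 × 2.98 × 1019.1 = 127.34 mGal
Simple Bouguer anomaly = 71.88 − (127.34) = -55.46 mGal
Complete Bouguer anomaly = -55.46 + 2.25 = -53.21 mGal

-53.2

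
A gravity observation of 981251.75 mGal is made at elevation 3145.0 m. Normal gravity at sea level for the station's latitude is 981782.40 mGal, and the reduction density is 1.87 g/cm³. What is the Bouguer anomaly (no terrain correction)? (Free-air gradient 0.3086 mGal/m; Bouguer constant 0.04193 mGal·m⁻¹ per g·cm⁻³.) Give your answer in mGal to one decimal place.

193.3

Free-air correction = 0.3086 × 3145.0 = 970.55 mGal
Free-air anomaly = 981251.75 − 981782.40 + (970.55) = 439.90 mGal
Bouguer slab correction = 0.04193 × 1.87 × 3145.0 = 246.60 mGal
Simple Bouguer anomaly = 439.90 − (246.60) = 193.30 mGal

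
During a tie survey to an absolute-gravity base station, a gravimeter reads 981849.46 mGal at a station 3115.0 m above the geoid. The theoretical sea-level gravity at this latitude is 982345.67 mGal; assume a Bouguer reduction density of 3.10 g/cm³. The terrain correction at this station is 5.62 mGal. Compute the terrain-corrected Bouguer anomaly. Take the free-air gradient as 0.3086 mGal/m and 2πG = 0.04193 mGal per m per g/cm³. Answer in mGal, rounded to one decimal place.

65.8

Free-air correction = 0.3086 × 3115.0 = 961.29 mGal
Free-air anomaly = 981849.46 − 982345.67 + (961.29) = 465.08 mGal
Bouguer slab correction = 0.04193 × 3.10 × 3115.0 = 404.90 mGal
Simple Bouguer anomaly = 465.08 − (404.90) = 60.18 mGal
Complete Bouguer anomaly = 60.18 + 5.62 = 65.80 mGal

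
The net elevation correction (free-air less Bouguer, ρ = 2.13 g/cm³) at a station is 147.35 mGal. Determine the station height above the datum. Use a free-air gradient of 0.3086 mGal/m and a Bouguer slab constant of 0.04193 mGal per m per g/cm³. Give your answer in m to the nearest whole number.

Combined gradient = 0.3086 − 0.04193 × 2.13 = 0.2192891 mGal/m
h = 147.35 / 0.2192891 = 671.94 m

672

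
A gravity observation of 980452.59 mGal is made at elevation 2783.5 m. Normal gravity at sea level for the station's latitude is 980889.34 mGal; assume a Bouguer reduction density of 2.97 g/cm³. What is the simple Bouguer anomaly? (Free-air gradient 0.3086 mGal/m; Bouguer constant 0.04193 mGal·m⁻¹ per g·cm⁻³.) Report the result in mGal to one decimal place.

75.6

Free-air correction = 0.3086 × 2783.5 = 858.99 mGal
Free-air anomaly = 980452.59 − 980889.34 + (858.99) = 422.24 mGal
Bouguer slab correction = 0.04193 × 2.97 × 2783.5 = 346.64 mGal
Simple Bouguer anomaly = 422.24 − (346.64) = 75.60 mGal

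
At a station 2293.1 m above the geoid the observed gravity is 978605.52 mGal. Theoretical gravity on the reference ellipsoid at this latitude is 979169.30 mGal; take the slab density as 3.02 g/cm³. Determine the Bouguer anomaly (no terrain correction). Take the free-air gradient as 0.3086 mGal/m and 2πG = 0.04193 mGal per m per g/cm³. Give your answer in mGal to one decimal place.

-146.5

Free-air correction = 0.3086 × 2293.1 = 707.65 mGal
Free-air anomaly = 978605.52 − 979169.30 + (707.65) = 143.87 mGal
Bouguer slab correction = 0.04193 × 3.02 × 2293.1 = 290.37 mGal
Simple Bouguer anomaly = 143.87 − (290.37) = -146.50 mGal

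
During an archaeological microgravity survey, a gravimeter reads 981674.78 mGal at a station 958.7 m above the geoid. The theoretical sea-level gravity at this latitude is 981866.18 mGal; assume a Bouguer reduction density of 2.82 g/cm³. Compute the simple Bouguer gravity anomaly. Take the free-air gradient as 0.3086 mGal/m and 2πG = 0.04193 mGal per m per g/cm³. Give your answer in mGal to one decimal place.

-8.9

Free-air correction = 0.3086 × 958.7 = 295.85 mGal
Free-air anomaly = 981674.78 − 981866.18 + (295.85) = 104.45 mGal
Bouguer slab correction = 0.04193 × 2.82 × 958.7 = 113.36 mGal
Simple Bouguer anomaly = 104.45 − (113.36) = -8.91 mGal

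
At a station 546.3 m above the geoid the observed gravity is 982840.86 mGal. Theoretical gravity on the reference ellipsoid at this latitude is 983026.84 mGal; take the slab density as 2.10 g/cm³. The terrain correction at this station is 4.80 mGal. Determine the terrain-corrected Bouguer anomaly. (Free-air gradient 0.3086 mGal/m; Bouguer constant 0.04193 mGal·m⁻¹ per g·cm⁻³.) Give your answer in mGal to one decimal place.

Free-air correction = 0.3086 × 546.3 = 168.59 mGal
Free-air anomaly = 982840.86 − 983026.84 + (168.59) = -17.39 mGal
Bouguer slab correction = 0.04193 × 2.10 × 546.3 = 48.10 mGal
Simple Bouguer anomaly = -17.39 − (48.10) = -65.49 mGal
Complete Bouguer anomaly = -65.49 + 4.80 = -60.69 mGal

-60.7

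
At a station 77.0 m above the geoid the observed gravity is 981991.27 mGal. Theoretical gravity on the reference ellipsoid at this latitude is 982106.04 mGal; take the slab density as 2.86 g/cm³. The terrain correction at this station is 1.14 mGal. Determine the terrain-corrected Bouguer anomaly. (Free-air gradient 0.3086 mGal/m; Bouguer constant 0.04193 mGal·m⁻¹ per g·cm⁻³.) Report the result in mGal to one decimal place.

Free-air correction = 0.3086 × 77.0 = 23.76 mGal
Free-air anomaly = 981991.27 − 982106.04 + (23.76) = -91.01 mGal
Bouguer slab correction = 0.04193 × 2.86 × 77.0 = 9.23 mGal
Simple Bouguer anomaly = -91.01 − (9.23) = -100.24 mGal
Complete Bouguer anomaly = -100.24 + 1.14 = -99.10 mGal

-99.1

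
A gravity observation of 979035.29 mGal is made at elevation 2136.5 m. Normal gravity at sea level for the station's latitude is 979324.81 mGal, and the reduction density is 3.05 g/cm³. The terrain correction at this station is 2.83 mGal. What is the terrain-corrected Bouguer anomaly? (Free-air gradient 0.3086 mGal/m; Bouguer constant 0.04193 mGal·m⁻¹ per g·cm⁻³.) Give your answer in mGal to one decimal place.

99.4

Free-air correction = 0.3086 × 2136.5 = 659.32 mGal
Free-air anomaly = 979035.29 − 979324.81 + (659.32) = 369.80 mGal
Bouguer slab correction = 0.04193 × 3.05 × 2136.5 = 273.23 mGal
Simple Bouguer anomaly = 369.80 − (273.23) = 96.57 mGal
Complete Bouguer anomaly = 96.57 + 2.83 = 99.40 mGal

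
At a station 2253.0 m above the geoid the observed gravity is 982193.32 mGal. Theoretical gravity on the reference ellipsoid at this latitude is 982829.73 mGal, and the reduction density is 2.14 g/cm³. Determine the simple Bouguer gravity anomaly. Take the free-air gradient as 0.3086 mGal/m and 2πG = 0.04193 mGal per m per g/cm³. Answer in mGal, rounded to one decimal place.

Free-air correction = 0.3086 × 2253.0 = 695.28 mGal
Free-air anomaly = 982193.32 − 982829.73 + (695.28) = 58.87 mGal
Bouguer slab correction = 0.04193 × 2.14 × 2253.0 = 202.16 mGal
Simple Bouguer anomaly = 58.87 − (202.16) = -143.29 mGal

-143.3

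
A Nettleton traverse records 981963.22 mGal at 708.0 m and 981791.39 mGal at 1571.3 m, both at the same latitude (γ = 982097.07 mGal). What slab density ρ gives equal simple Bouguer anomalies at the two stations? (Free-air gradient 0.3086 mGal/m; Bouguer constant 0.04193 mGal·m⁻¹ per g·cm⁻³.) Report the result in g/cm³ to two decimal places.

2.61

Δg_obs = 981791.39 − 981963.22 = -171.83 mGal over Δh = 1571.3 − 708.0 = 863.3 m
Equal Bouguer anomalies ⇒ Δg_obs + (0.3086 − 0.04193ρ)·Δh = 0
0.3086 − 0.04193ρ = −Δg_obs/Δh = 0.19904
ρ = (0.3086 − 0.19904) / 0.04193 = 2.61 g/cm³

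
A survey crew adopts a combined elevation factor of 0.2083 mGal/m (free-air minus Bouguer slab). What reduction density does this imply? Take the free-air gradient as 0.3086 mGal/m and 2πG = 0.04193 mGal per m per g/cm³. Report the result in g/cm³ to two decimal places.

2.39

0.2083 = 0.3086 − 0.04193 × ρ
ρ = (0.3086 − 0.2083) / 0.04193 = 2.39 g/cm³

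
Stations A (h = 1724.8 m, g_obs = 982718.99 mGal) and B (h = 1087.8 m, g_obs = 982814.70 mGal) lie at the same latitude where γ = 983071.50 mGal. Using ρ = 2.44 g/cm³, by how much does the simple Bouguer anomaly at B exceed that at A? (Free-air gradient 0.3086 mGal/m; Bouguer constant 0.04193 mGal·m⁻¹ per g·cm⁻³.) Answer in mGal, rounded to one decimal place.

Δg_SB(A) = 982718.99 − 983071.50 + 0.3086×1724.8 − 0.04193×2.44×1724.8 = 3.30 mGal
Δg_SB(B) = 982814.70 − 983071.50 + 0.3086×1087.8 − 0.04193×2.44×1087.8 = -32.40 mGal
Difference = -32.40 − (3.30) = -35.70 mGal

-35.7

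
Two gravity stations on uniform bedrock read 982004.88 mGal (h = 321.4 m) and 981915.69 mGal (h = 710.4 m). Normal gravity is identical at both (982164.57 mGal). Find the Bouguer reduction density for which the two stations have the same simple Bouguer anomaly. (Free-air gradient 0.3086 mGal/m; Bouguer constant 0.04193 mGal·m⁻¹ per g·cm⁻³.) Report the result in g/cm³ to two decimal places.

1.89

Δg_obs = 981915.69 − 982004.88 = -89.19 mGal over Δh = 710.4 − 321.4 = 389.0 m
Equal Bouguer anomalies ⇒ Δg_obs + (0.3086 − 0.04193ρ)·Δh = 0
0.3086 − 0.04193ρ = −Δg_obs/Δh = 0.22928
ρ = (0.3086 − 0.22928) / 0.04193 = 1.89 g/cm³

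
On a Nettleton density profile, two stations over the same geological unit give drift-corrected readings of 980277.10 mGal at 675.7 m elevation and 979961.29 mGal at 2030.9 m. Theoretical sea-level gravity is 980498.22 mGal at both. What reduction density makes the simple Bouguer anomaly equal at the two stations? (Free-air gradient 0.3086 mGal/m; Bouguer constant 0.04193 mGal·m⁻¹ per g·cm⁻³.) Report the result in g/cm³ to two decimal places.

Δg_obs = 979961.29 − 980277.10 = -315.81 mGal over Δh = 2030.9 − 675.7 = 1355.2 m
Equal Bouguer anomalies ⇒ Δg_obs + (0.3086 − 0.04193ρ)·Δh = 0
0.3086 − 0.04193ρ = −Δg_obs/Δh = 0.23304
ρ = (0.3086 − 0.23304) / 0.04193 = 1.80 g/cm³

1.80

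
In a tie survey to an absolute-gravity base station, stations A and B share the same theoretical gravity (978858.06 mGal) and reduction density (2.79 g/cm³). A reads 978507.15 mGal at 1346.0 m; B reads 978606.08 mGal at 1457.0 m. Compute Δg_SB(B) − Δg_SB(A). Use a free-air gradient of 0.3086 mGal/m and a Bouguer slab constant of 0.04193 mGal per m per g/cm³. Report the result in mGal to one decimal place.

Δg_SB(A) = 978507.15 − 978858.06 + 0.3086×1346.0 − 0.04193×2.79×1346.0 = -93.00 mGal
Δg_SB(B) = 978606.08 − 978858.06 + 0.3086×1457.0 − 0.04193×2.79×1457.0 = 27.20 mGal
Difference = 27.20 − (-93.00) = 120.20 mGal

120.2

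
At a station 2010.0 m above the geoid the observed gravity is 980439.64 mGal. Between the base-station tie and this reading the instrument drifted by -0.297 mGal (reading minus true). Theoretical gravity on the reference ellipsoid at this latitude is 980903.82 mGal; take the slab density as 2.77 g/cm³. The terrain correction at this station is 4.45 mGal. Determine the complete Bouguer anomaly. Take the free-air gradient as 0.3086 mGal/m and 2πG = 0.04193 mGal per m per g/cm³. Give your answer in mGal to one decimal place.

Drift-corrected reading = 980439.64 − (-0.297) = 980439.937 mGal
Free-air correction = 0.3086 × 2010.0 = 620.29 mGal
Free-air anomaly = 980439.937 − 980903.82 + (620.29) = 156.407 mGal
Bouguer slab correction = 0.04193 × 2.77 × 2010.0 = 233.45 mGal
Simple Bouguer anomaly = 156.407 − (233.45) = -77.043 mGal
Complete Bouguer anomaly = -77.043 + 4.45 = -72.593 mGal

-72.6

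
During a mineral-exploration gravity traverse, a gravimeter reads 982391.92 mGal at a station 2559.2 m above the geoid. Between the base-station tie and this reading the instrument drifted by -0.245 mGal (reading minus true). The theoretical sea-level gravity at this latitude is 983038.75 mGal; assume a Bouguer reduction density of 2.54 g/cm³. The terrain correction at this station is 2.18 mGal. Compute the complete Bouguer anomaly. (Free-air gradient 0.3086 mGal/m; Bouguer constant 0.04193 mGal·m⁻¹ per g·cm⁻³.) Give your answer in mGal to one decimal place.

-127.2

Drift-corrected reading = 982391.92 − (-0.245) = 982392.165 mGal
Free-air correction = 0.3086 × 2559.2 = 789.77 mGal
Free-air anomaly = 982392.165 − 983038.75 + (789.77) = 143.185 mGal
Bouguer slab correction = 0.04193 × 2.54 × 2559.2 = 272.56 mGal
Simple Bouguer anomaly = 143.185 − (272.56) = -129.375 mGal
Complete Bouguer anomaly = -129.375 + 2.18 = -127.195 mGal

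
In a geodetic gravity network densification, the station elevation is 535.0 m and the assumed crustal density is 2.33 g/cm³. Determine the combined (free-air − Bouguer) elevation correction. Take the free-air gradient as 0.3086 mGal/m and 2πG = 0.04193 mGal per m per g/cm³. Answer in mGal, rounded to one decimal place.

Combined gradient = 0.3086 − 0.04193 × 2.33 = 0.2109031 mGal/m
Combined elevation correction = 0.2109031 × 535.0 = 112.8 mGal

112.8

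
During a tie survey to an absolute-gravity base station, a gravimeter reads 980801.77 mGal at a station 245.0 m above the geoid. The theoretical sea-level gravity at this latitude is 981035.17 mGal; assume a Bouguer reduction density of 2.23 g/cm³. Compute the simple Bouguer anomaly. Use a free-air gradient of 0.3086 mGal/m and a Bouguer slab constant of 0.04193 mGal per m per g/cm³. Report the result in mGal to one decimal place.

-180.7

Free-air correction = 0.3086 × 245.0 = 75.61 mGal
Free-air anomaly = 980801.77 − 981035.17 + (75.61) = -157.79 mGal
Bouguer slab correction = 0.04193 × 2.23 × 245.0 = 22.91 mGal
Simple Bouguer anomaly = -157.79 − (22.91) = -180.70 mGal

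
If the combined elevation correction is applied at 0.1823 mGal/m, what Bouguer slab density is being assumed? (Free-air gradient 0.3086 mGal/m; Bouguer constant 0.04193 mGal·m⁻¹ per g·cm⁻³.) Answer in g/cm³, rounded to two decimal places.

0.1823 = 0.3086 − 0.04193 × ρ
ρ = (0.3086 − 0.1823) / 0.04193 = 3.01 g/cm³

3.01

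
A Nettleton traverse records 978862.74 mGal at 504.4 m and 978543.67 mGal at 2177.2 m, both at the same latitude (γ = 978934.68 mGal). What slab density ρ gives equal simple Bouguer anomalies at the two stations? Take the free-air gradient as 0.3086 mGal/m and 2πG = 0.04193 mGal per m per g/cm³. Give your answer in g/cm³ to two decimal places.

2.81

Δg_obs = 978543.67 − 978862.74 = -319.07 mGal over Δh = 2177.2 − 504.4 = 1672.8 m
Equal Bouguer anomalies ⇒ Δg_obs + (0.3086 − 0.04193ρ)·Δh = 0
0.3086 − 0.04193ρ = −Δg_obs/Δh = 0.19074
ρ = (0.3086 − 0.19074) / 0.04193 = 2.81 g/cm³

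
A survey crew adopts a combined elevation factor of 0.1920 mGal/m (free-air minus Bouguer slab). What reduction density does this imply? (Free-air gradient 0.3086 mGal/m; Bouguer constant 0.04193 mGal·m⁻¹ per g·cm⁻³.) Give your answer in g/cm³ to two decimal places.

2.78

0.1920 = 0.3086 − 0.04193 × ρ
ρ = (0.3086 − 0.1920) / 0.04193 = 2.78 g/cm³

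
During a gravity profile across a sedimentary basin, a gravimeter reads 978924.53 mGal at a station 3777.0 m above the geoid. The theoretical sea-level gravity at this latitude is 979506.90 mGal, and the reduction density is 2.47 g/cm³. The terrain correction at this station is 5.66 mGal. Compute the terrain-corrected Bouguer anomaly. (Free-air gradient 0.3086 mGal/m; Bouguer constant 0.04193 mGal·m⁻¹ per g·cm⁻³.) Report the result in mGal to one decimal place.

Free-air correction = 0.3086 × 3777.0 = 1165.58 mGal
Free-air anomaly = 978924.53 − 979506.90 + (1165.58) = 583.21 mGal
Bouguer slab correction = 0.04193 × 2.47 × 3777.0 = 391.17 mGal
Simple Bouguer anomaly = 583.21 − (391.17) = 192.04 mGal
Complete Bouguer anomaly = 192.04 + 5.66 = 197.70 mGal

197.7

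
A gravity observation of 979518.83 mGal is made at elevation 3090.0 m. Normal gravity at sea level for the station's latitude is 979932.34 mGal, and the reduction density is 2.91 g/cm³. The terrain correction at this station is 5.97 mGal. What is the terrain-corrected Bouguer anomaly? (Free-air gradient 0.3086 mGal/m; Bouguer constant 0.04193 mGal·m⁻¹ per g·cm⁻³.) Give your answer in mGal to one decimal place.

Free-air correction = 0.3086 × 3090.0 = 953.57 mGal
Free-air anomaly = 979518.83 − 979932.34 + (953.57) = 540.06 mGal
Bouguer slab correction = 0.04193 × 2.91 × 3090.0 = 377.03 mGal
Simple Bouguer anomaly = 540.06 − (377.03) = 163.03 mGal
Complete Bouguer anomaly = 163.03 + 5.97 = 169.00 mGal

169.0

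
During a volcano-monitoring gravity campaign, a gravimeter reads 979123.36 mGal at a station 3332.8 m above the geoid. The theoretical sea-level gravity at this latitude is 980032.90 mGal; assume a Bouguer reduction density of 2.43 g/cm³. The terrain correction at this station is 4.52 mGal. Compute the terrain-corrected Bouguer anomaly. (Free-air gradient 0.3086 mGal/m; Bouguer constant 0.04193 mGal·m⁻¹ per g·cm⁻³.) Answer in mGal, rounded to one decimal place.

Free-air correction = 0.3086 × 3332.8 = 1028.50 mGal
Free-air anomaly = 979123.36 − 980032.90 + (1028.50) = 118.96 mGal
Bouguer slab correction = 0.04193 × 2.43 × 3332.8 = 339.58 mGal
Simple Bouguer anomaly = 118.96 − (339.58) = -220.62 mGal
Complete Bouguer anomaly = -220.62 + 4.52 = -216.10 mGal

-216.1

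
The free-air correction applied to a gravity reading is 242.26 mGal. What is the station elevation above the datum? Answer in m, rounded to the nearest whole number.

h = 242.26 / 0.3086 = 785.03 m

785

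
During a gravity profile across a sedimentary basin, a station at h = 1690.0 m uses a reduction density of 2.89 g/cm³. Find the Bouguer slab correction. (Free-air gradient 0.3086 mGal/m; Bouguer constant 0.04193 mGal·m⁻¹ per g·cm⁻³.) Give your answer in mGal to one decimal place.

Bouguer slab correction = 0.04193 × 2.89 × 1690.0 = 204.8 mGal

204.8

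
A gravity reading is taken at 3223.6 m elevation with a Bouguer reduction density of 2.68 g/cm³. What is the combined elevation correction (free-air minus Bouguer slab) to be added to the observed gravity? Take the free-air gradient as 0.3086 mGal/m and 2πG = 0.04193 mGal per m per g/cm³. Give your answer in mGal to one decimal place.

Combined gradient = 0.3086 − 0.04193 × 2.68 = 0.1962276 mGal/m
Combined elevation correction = 0.1962276 × 3223.6 = 632.6 mGal

632.6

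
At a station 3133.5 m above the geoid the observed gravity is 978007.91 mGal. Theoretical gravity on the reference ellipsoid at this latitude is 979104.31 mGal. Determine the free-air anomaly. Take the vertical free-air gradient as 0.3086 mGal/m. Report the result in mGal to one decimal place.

-129.4

Free-air correction = 0.3086 × 3133.5 = 967.00 mGal
Free-air anomaly = 978007.91 − 979104.31 + (967.00) = -129.40 mGal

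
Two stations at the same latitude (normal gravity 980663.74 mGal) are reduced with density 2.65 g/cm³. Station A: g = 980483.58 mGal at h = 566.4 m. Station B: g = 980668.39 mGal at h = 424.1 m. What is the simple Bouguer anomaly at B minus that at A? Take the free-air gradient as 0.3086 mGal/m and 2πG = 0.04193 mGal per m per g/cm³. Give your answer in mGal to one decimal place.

156.7

Δg_SB(A) = 980483.58 − 980663.74 + 0.3086×566.4 − 0.04193×2.65×566.4 = -68.30 mGal
Δg_SB(B) = 980668.39 − 980663.74 + 0.3086×424.1 − 0.04193×2.65×424.1 = 88.40 mGal
Difference = 88.40 − (-68.30) = 156.70 mGal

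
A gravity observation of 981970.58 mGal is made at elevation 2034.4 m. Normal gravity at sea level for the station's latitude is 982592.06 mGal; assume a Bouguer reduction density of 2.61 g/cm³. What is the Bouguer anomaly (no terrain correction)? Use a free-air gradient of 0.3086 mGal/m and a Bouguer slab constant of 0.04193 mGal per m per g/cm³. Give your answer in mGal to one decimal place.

Free-air correction = 0.3086 × 2034.4 = 627.82 mGal
Free-air anomaly = 981970.58 − 982592.06 + (627.82) = 6.34 mGal
Bouguer slab correction = 0.04193 × 2.61 × 2034.4 = 222.64 mGal
Simple Bouguer anomaly = 6.34 − (222.64) = -216.30 mGal

-216.3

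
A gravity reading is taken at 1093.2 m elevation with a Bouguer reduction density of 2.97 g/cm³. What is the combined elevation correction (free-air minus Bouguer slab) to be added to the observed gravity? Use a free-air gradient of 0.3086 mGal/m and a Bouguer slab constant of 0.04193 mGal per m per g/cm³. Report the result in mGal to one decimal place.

201.2

Combined gradient = 0.3086 − 0.04193 × 2.97 = 0.1840679 mGal/m
Combined elevation correction = 0.1840679 × 1093.2 = 201.2 mGal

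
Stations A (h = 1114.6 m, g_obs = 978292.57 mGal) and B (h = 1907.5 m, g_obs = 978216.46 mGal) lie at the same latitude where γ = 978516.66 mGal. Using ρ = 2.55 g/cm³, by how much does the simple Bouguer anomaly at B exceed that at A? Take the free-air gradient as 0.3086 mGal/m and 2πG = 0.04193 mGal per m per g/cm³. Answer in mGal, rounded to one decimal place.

Δg_SB(A) = 978292.57 − 978516.66 + 0.3086×1114.6 − 0.04193×2.55×1114.6 = 0.70 mGal
Δg_SB(B) = 978216.46 − 978516.66 + 0.3086×1907.5 − 0.04193×2.55×1907.5 = 84.50 mGal
Difference = 84.50 − (0.70) = 83.80 mGal

83.8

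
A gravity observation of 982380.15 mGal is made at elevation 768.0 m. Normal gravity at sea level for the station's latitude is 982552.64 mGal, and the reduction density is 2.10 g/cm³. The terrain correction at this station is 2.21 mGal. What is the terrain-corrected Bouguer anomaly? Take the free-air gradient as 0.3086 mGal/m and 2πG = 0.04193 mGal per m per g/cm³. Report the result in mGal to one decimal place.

-0.9

Free-air correction = 0.3086 × 768.0 = 237.00 mGal
Free-air anomaly = 982380.15 − 982552.64 + (237.00) = 64.51 mGal
Bouguer slab correction = 0.04193 × 2.10 × 768.0 = 67.62 mGal
Simple Bouguer anomaly = 64.51 − (67.62) = -3.11 mGal
Complete Bouguer anomaly = -3.11 + 2.21 = -0.90 mGal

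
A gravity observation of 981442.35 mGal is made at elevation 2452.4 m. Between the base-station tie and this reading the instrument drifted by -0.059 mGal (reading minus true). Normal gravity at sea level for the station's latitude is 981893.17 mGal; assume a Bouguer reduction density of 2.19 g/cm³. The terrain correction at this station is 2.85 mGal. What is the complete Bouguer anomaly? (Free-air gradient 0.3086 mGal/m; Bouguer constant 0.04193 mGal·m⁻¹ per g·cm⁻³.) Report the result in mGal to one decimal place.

Drift-corrected reading = 981442.35 − (-0.059) = 981442.409 mGal
Free-air correction = 0.3086 × 2452.4 = 756.81 mGal
Free-air anomaly = 981442.409 − 981893.17 + (756.81) = 306.049 mGal
Bouguer slab correction = 0.04193 × 2.19 × 2452.4 = 225.20 mGal
Simple Bouguer anomaly = 306.049 − (225.20) = 80.849 mGal
Complete Bouguer anomaly = 80.849 + 2.85 = 83.699 mGal

83.7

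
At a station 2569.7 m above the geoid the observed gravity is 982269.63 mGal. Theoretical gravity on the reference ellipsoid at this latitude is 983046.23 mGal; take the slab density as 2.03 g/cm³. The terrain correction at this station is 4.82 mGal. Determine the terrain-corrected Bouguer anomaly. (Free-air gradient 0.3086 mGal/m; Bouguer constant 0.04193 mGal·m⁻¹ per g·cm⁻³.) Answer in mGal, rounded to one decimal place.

Free-air correction = 0.3086 × 2569.7 = 793.01 mGal
Free-air anomaly = 982269.63 − 983046.23 + (793.01) = 16.41 mGal
Bouguer slab correction = 0.04193 × 2.03 × 2569.7 = 218.73 mGal
Simple Bouguer anomaly = 16.41 − (218.73) = -202.32 mGal
Complete Bouguer anomaly = -202.32 + 4.82 = -197.50 mGal

-197.5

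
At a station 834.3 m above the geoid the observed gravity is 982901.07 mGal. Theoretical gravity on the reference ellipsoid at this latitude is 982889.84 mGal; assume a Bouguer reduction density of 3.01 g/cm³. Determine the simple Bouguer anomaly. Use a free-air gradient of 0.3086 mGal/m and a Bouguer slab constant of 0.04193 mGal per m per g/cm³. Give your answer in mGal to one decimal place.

163.4

Free-air correction = 0.3086 × 834.3 = 257.46 mGal
Free-air anomaly = 982901.07 − 982889.84 + (257.46) = 268.69 mGal
Bouguer slab correction = 0.04193 × 3.01 × 834.3 = 105.30 mGal
Simple Bouguer anomaly = 268.69 − (105.30) = 163.39 mGal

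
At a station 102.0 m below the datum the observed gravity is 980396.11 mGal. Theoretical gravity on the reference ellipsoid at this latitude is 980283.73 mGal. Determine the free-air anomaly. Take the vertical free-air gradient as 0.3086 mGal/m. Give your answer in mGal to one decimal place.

80.9

Free-air correction = 0.3086 × -102.0 = -31.48 mGal
Free-air anomaly = 980396.11 − 980283.73 + (-31.48) = 80.90 mGal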